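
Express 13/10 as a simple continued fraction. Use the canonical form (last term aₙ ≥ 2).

[1; 3, 3]

13 = 1·10 + 3
10 = 3·3 + 1
3 = 3·1 + 0  (stop)
So 13/10 = [1; 3, 3].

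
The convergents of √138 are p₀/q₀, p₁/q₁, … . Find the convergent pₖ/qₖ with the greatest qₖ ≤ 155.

√138 = [11; 1, 2, 1, 22, …] (period length 4).
Convergents:
  p_0/q_0 = 11/1
  p_1/q_1 = 12/1
  p_2/q_2 = 35/3
  p_3/q_3 = 47/4
  p_4/q_4 = 1069/91
  p_5/q_5 = 1116/95
  p_6/q_6 = 3301/281
q_5 = 95 ≤ 155 < 281 = q_6, so the answer is 1116/95.

1116/95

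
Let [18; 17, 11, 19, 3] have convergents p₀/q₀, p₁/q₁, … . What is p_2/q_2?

Using pₖ = aₖpₖ₋₁ + pₖ₋₂, qₖ = aₖqₖ₋₁ + qₖ₋₂ (with p₋₁=1, p₋₂=0, q₋₁=0, q₋₂=1):
  k=0: a=18, p=18, q=1
  k=1: a=17, p=307, q=17
  k=2: a=11, p=3395, q=188

3395/188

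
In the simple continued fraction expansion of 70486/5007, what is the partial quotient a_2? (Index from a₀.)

70486 = 14·5007 + 388   →  a_0 = 14
5007 = 12·388 + 351   →  a_1 = 12
388 = 1·351 + 37   →  a_2 = 1

1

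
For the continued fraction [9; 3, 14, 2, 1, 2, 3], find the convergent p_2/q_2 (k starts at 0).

Using pₖ = aₖpₖ₋₁ + pₖ₋₂, qₖ = aₖqₖ₋₁ + qₖ₋₂ (with p₋₁=1, p₋₂=0, q₋₁=0, q₋₂=1):
  k=0: a=9, p=9, q=1
  k=1: a=3, p=28, q=3
  k=2: a=14, p=401, q=43

401/43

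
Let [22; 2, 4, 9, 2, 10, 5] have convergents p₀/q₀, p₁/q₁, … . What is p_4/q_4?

3928/175

Using pₖ = aₖpₖ₋₁ + pₖ₋₂, qₖ = aₖqₖ₋₁ + qₖ₋₂ (with p₋₁=1, p₋₂=0, q₋₁=0, q₋₂=1):
  k=0: a=22, p=22, q=1
  k=1: a=2, p=45, q=2
  k=2: a=4, p=202, q=9
  k=3: a=9, p=1863, q=83
  k=4: a=2, p=3928, q=175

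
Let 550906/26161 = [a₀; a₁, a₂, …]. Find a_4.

6

550906 = 21·26161 + 1525   →  a_0 = 21
26161 = 17·1525 + 236   →  a_1 = 17
1525 = 6·236 + 109   →  a_2 = 6
236 = 2·109 + 18   →  a_3 = 2
109 = 6·18 + 1   →  a_4 = 6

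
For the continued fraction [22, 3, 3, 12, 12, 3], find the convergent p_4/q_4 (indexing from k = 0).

33139/1486

Using pₖ = aₖpₖ₋₁ + pₖ₋₂, qₖ = aₖqₖ₋₁ + qₖ₋₂ (with p₋₁=1, p₋₂=0, q₋₁=0, q₋₂=1):
  k=0: a=22, p=22, q=1
  k=1: a=3, p=67, q=3
  k=2: a=3, p=223, q=10
  k=3: a=12, p=2743, q=123
  k=4: a=12, p=33139, q=1486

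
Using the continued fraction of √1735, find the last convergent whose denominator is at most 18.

125/3

√1735 = [41; 1, 1, 1, 7, 1, 1, 1, 82, …] (period length 8).
Convergents:
  p_0/q_0 = 41/1
  p_1/q_1 = 42/1
  p_2/q_2 = 83/2
  p_3/q_3 = 125/3
  p_4/q_4 = 958/23
q_3 = 3 ≤ 18 < 23 = q_4, so the answer is 125/3.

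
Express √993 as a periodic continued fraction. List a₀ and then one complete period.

[31; 1, 1, 20, 1, 1, 62]

a₀ = ⌊√993⌋ = 31.
With m₀=0, d₀=1 and mₖ₊₁ = dₖaₖ − mₖ, dₖ₊₁ = (n − mₖ₊₁²)/dₖ, aₖ₊₁ = ⌊(a₀+mₖ₊₁)/dₖ₊₁⌋:
  k=1: m=31, d=32, a=1
  k=2: m=1, d=31, a=1
  k=3: m=30, d=3, a=20
  k=4: m=30, d=31, a=1
  k=5: m=1, d=32, a=1
  k=6: m=31, d=1, a=62
d=1 and a=2a₀=62 at k=6, so the next step gives (m, d) = (31, 32) again — its k=1 value — and the period has length 6.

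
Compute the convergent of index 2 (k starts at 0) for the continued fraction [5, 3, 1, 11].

21/4

Using pₖ = aₖpₖ₋₁ + pₖ₋₂, qₖ = aₖqₖ₋₁ + qₖ₋₂ (with p₋₁=1, p₋₂=0, q₋₁=0, q₋₂=1):
  k=0: a=5, p=5, q=1
  k=1: a=3, p=16, q=3
  k=2: a=1, p=21, q=4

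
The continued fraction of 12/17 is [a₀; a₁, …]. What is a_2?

12 = 0·17 + 12   →  a_0 = 0
17 = 1·12 + 5   →  a_1 = 1
12 = 2·5 + 2   →  a_2 = 2

2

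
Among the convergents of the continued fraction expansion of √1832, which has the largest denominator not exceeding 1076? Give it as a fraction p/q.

√1832 = [42; 1, 4, 21, 4, 1, 84, …] (period length 6).
Convergents:
  p_0/q_0 = 42/1
  p_1/q_1 = 43/1
  p_2/q_2 = 214/5
  p_3/q_3 = 4537/106
  p_4/q_4 = 18362/429
  p_5/q_5 = 22899/535
  p_6/q_6 = 1941878/45369
q_5 = 535 ≤ 1076 < 45369 = q_6, so the answer is 22899/535.

22899/535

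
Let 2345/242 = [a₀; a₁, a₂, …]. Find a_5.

2

2345 = 9·242 + 167   →  a_0 = 9
242 = 1·167 + 75   →  a_1 = 1
167 = 2·75 + 17   →  a_2 = 2
75 = 4·17 + 7   →  a_3 = 4
17 = 2·7 + 3   →  a_4 = 2
7 = 2·3 + 1   →  a_5 = 2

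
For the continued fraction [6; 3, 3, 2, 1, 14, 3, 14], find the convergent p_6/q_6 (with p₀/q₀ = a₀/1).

9379/1488

Using pₖ = aₖpₖ₋₁ + pₖ₋₂, qₖ = aₖqₖ₋₁ + qₖ₋₂ (with p₋₁=1, p₋₂=0, q₋₁=0, q₋₂=1):
  k=0: a=6, p=6, q=1
  k=1: a=3, p=19, q=3
  k=2: a=3, p=63, q=10
  k=3: a=2, p=145, q=23
  k=4: a=1, p=208, q=33
  k=5: a=14, p=3057, q=485
  k=6: a=3, p=9379, q=1488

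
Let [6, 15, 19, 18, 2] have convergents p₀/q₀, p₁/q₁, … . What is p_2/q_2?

1735/286

Using pₖ = aₖpₖ₋₁ + pₖ₋₂, qₖ = aₖqₖ₋₁ + qₖ₋₂ (with p₋₁=1, p₋₂=0, q₋₁=0, q₋₂=1):
  k=0: a=6, p=6, q=1
  k=1: a=15, p=91, q=15
  k=2: a=19, p=1735, q=286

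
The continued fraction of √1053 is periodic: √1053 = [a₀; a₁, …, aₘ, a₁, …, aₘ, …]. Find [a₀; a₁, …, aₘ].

a₀ = ⌊√1053⌋ = 32.

[32; 2, 4, 2, 64]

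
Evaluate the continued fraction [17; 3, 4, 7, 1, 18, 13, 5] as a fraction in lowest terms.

2316818/133855

Using pₖ = aₖpₖ₋₁ + pₖ₋₂ and qₖ = aₖqₖ₋₁ + qₖ₋₂:
  k=0: a=17, p=17, q=1
  k=1: a=3, p=52, q=3
  k=2: a=4, p=225, q=13
  k=3: a=7, p=1627, q=94
  k=4: a=1, p=1852, q=107
  k=5: a=18, p=34963, q=2020
  k=6: a=13, p=456371, q=26367
  k=7: a=5, p=2316818, q=133855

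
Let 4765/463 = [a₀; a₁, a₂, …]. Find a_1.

3

4765 = 10·463 + 135   →  a_0 = 10
463 = 3·135 + 58   →  a_1 = 3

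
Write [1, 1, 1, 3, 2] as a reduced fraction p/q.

25/16

Using pₖ = aₖpₖ₋₁ + pₖ₋₂ and qₖ = aₖqₖ₋₁ + qₖ₋₂:
  k=0: a=1, p=1, q=1
  k=1: a=1, p=2, q=1
  k=2: a=1, p=3, q=2
  k=3: a=3, p=11, q=7
  k=4: a=2, p=25, q=16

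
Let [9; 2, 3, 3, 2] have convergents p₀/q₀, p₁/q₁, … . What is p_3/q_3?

217/23

Using pₖ = aₖpₖ₋₁ + pₖ₋₂, qₖ = aₖqₖ₋₁ + qₖ₋₂ (with p₋₁=1, p₋₂=0, q₋₁=0, q₋₂=1):
  k=0: a=9, p=9, q=1
  k=1: a=2, p=19, q=2
  k=2: a=3, p=66, q=7
  k=3: a=3, p=217, q=23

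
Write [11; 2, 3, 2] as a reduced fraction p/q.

Using pₖ = aₖpₖ₋₁ + pₖ₋₂ and qₖ = aₖqₖ₋₁ + qₖ₋₂:
  k=0: a=11, p=11, q=1
  k=1: a=2, p=23, q=2
  k=2: a=3, p=80, q=7
  k=3: a=2, p=183, q=16

183/16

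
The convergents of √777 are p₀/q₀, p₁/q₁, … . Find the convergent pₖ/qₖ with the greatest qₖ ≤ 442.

12237/439

√777 = [27; 1, 6, 1, 54, …] (period length 4).
Convergents:
  p_0/q_0 = 27/1
  p_1/q_1 = 28/1
  p_2/q_2 = 195/7
  p_3/q_3 = 223/8
  p_4/q_4 = 12237/439
  p_5/q_5 = 12460/447
q_4 = 439 ≤ 442 < 447 = q_5, so the answer is 12237/439.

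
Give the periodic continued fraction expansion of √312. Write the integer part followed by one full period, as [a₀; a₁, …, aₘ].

a₀ = ⌊√312⌋ = 17.
With m₀=0, d₀=1 and mₖ₊₁ = dₖaₖ − mₖ, dₖ₊₁ = (n − mₖ₊₁²)/dₖ, aₖ₊₁ = ⌊(a₀+mₖ₊₁)/dₖ₊₁⌋:
  k=1: m=17, d=23, a=1
  k=2: m=6, d=12, a=1
  k=3: m=6, d=23, a=1
  k=4: m=17, d=1, a=34
d=1 and a=2a₀=34 at k=4, so the next step gives (m, d) = (17, 23) again — its k=1 value — and the period has length 4.

[17; 1, 1, 1, 34]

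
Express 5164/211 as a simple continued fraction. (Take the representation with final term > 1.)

5164 = 24×211 + 100
211 = 2×100 + 11
100 = 9×11 + 1
11 = 11×1 + 0  (stop)
So 5164/211 = [24; 2, 9, 11].

[24; 2, 9, 11]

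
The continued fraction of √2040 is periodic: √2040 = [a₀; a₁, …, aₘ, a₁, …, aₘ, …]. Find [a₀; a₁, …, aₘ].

[45; 6, 90]

a₀ = ⌊√2040⌋ = 45.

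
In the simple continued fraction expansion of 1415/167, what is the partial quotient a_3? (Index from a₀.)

1415 = 8·167 + 79   →  a_0 = 8
167 = 2·79 + 9   →  a_1 = 2
79 = 8·9 + 7   →  a_2 = 8
9 = 1·7 + 2   →  a_3 = 1

1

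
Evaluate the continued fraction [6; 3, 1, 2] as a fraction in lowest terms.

69/11

Fold from the inside: start with 2/1.
  1 + 1/2 = 3/2
  3 + 2/3 = 11/3
  6 + 3/11 = 69/11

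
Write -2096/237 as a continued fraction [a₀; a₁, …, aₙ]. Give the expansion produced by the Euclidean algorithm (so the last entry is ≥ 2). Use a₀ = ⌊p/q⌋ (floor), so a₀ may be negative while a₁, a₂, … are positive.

[-9; 6, 2, 2, 7]

-2096 = -9×237 + 37
237 = 6×37 + 15
37 = 2×15 + 7
15 = 2×7 + 1
7 = 7×1 + 0  (stop)
So -2096/237 = [-9; 6, 2, 2, 7].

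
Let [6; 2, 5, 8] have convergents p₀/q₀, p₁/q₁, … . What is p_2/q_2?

Using pₖ = aₖpₖ₋₁ + pₖ₋₂, qₖ = aₖqₖ₋₁ + qₖ₋₂ (with p₋₁=1, p₋₂=0, q₋₁=0, q₋₂=1):
  k=0: a=6, p=6, q=1
  k=1: a=2, p=13, q=2
  k=2: a=5, p=71, q=11

71/11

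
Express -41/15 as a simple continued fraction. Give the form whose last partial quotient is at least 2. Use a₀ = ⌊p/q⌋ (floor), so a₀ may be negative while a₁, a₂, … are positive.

-41 = -3×15 + 4
15 = 3×4 + 3
4 = 1×3 + 1
3 = 3×1 + 0  (stop)
So -41/15 = [-3; 3, 1, 3].

[-3; 3, 1, 3]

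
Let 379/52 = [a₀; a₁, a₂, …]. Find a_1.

379 = 7·52 + 15   →  a_0 = 7
52 = 3·15 + 7   →  a_1 = 3

3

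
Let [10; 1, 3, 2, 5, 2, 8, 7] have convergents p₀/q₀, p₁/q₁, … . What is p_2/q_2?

43/4

Using pₖ = aₖpₖ₋₁ + pₖ₋₂, qₖ = aₖqₖ₋₁ + qₖ₋₂ (with p₋₁=1, p₋₂=0, q₋₁=0, q₋₂=1):
  k=0: a=10, p=10, q=1
  k=1: a=1, p=11, q=1
  k=2: a=3, p=43, q=4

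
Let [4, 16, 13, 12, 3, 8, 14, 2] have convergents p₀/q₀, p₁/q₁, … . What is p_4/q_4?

Using pₖ = aₖpₖ₋₁ + pₖ₋₂, qₖ = aₖqₖ₋₁ + qₖ₋₂ (with p₋₁=1, p₋₂=0, q₋₁=0, q₋₂=1):
  k=0: a=4, p=4, q=1
  k=1: a=16, p=65, q=16
  k=2: a=13, p=849, q=209
  k=3: a=12, p=10253, q=2524
  k=4: a=3, p=31608, q=7781

31608/7781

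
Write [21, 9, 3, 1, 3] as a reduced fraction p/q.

2934/139

Fold from the inside: start with 3/1.
  1 + 1/3 = 4/3
  3 + 3/4 = 15/4
  9 + 4/15 = 139/15
  21 + 15/139 = 2934/139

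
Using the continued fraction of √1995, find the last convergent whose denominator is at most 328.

12015/269

√1995 = [44; 1, 1, 1, 88, …] (period length 4).
Convergents:
  p_0/q_0 = 44/1
  p_1/q_1 = 45/1
  p_2/q_2 = 89/2
  p_3/q_3 = 134/3
  p_4/q_4 = 11881/266
  p_5/q_5 = 12015/269
  p_6/q_6 = 23896/535
q_5 = 269 ≤ 328 < 535 = q_6, so the answer is 12015/269.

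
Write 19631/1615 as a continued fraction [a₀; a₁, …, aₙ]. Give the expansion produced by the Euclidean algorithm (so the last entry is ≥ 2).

19631 = 12·1615 + 251
1615 = 6·251 + 109
251 = 2·109 + 33
109 = 3·33 + 10
33 = 3·10 + 3
10 = 3·3 + 1
3 = 3·1 + 0  (stop)
So 19631/1615 = [12; 6, 2, 3, 3, 3, 3].

[12; 6, 2, 3, 3, 3, 3]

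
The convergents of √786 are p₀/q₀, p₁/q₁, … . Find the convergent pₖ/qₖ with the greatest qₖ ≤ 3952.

43988/1569

√786 = [28; 28, 56, …] (period length 2).
Convergents:
  p_0/q_0 = 28/1
  p_1/q_1 = 785/28
  p_2/q_2 = 43988/1569
  p_3/q_3 = 1232449/43960
q_2 = 1569 ≤ 3952 < 43960 = q_3, so the answer is 43988/1569.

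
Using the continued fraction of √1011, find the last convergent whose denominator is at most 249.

6709/211

√1011 = [31; 1, 3, 1, 9, 1, 3, 1, 62, …] (period length 8).
Convergents:
  p_0/q_0 = 31/1
  p_1/q_1 = 32/1
  p_2/q_2 = 127/4
  p_3/q_3 = 159/5
  p_4/q_4 = 1558/49
  p_5/q_5 = 1717/54
  p_6/q_6 = 6709/211
  p_7/q_7 = 8426/265
q_6 = 211 ≤ 249 < 265 = q_7, so the answer is 6709/211.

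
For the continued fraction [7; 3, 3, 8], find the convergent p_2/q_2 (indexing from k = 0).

73/10

Using pₖ = aₖpₖ₋₁ + pₖ₋₂, qₖ = aₖqₖ₋₁ + qₖ₋₂ (with p₋₁=1, p₋₂=0, q₋₁=0, q₋₂=1):
  k=0: a=7, p=7, q=1
  k=1: a=3, p=22, q=3
  k=2: a=3, p=73, q=10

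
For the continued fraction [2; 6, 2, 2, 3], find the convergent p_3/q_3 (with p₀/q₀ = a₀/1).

69/32

Using pₖ = aₖpₖ₋₁ + pₖ₋₂, qₖ = aₖqₖ₋₁ + qₖ₋₂ (with p₋₁=1, p₋₂=0, q₋₁=0, q₋₂=1):
  k=0: a=2, p=2, q=1
  k=1: a=6, p=13, q=6
  k=2: a=2, p=28, q=13
  k=3: a=2, p=69, q=32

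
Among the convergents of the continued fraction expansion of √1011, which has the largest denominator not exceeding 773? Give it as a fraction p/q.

8426/265

√1011 = [31; 1, 3, 1, 9, 1, 3, 1, 62, …] (period length 8).
Convergents:
  p_0/q_0 = 31/1
  p_1/q_1 = 32/1
  p_2/q_2 = 127/4
  p_3/q_3 = 159/5
  p_4/q_4 = 1558/49
  p_5/q_5 = 1717/54
  p_6/q_6 = 6709/211
  p_7/q_7 = 8426/265
  p_8/q_8 = 529121/16641
q_7 = 265 ≤ 773 < 16641 = q_8, so the answer is 8426/265.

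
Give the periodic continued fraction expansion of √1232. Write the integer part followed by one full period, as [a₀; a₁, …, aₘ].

a₀ = ⌊√1232⌋ = 35.

[35; 10, 70]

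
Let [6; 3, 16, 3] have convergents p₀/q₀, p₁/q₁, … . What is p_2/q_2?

Using pₖ = aₖpₖ₋₁ + pₖ₋₂, qₖ = aₖqₖ₋₁ + qₖ₋₂ (with p₋₁=1, p₋₂=0, q₋₁=0, q₋₂=1):
  k=0: a=6, p=6, q=1
  k=1: a=3, p=19, q=3
  k=2: a=16, p=310, q=49

310/49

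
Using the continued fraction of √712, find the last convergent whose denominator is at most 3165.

84346/3161

√712 = [26; 1, 2, 6, 2, 1, 52, …] (period length 6).
Convergents:
  p_0/q_0 = 26/1
  p_1/q_1 = 27/1
  p_2/q_2 = 80/3
  p_3/q_3 = 507/19
  p_4/q_4 = 1094/41
  p_5/q_5 = 1601/60
  p_6/q_6 = 84346/3161
  p_7/q_7 = 85947/3221
q_6 = 3161 ≤ 3165 < 3221 = q_7, so the answer is 84346/3161.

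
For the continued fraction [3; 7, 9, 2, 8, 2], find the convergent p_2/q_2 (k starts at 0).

Using pₖ = aₖpₖ₋₁ + pₖ₋₂, qₖ = aₖqₖ₋₁ + qₖ₋₂ (with p₋₁=1, p₋₂=0, q₋₁=0, q₋₂=1):
  k=0: a=3, p=3, q=1
  k=1: a=7, p=22, q=7
  k=2: a=9, p=201, q=64

201/64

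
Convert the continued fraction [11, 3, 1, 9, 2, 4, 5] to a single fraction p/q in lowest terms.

21578/1917

Using pₖ = aₖpₖ₋₁ + pₖ₋₂ and qₖ = aₖqₖ₋₁ + qₖ₋₂:
  k=0: a=11, p=11, q=1
  k=1: a=3, p=34, q=3
  k=2: a=1, p=45, q=4
  k=3: a=9, p=439, q=39
  k=4: a=2, p=923, q=82
  k=5: a=4, p=4131, q=367
  k=6: a=5, p=21578, q=1917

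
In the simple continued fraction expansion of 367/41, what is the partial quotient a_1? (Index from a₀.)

367 = 8·41 + 39   →  a_0 = 8
41 = 1·39 + 2   →  a_1 = 1

1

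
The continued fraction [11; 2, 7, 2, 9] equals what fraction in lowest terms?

Fold from the inside: start with 9/1.
  2 + 1/9 = 19/9
  7 + 9/19 = 142/19
  2 + 19/142 = 303/142
  11 + 142/303 = 3475/303

3475/303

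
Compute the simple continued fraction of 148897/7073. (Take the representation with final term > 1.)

148897 = 21*7073 + 364
7073 = 19*364 + 157
364 = 2*157 + 50
157 = 3*50 + 7
50 = 7*7 + 1
7 = 7*1 + 0  (stop)
So 148897/7073 = [21; 19, 2, 3, 7, 7].

[21; 19, 2, 3, 7, 7]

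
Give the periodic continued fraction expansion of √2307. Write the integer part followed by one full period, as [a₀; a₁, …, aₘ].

a₀ = ⌊√2307⌋ = 48.
With m₀=0, d₀=1 and mₖ₊₁ = dₖaₖ − mₖ, dₖ₊₁ = (n − mₖ₊₁²)/dₖ, aₖ₊₁ = ⌊(a₀+mₖ₊₁)/dₖ₊₁⌋:
  k=1: m=48, d=3, a=32
  k=2: m=48, d=1, a=96
d=1 and a=2a₀=96 at k=2, so the next step gives (m, d) = (48, 3) again — its k=1 value — and the period has length 2.

[48; 32, 96]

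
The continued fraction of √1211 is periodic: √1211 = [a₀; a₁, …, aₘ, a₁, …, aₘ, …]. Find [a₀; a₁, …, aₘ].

[34; 1, 3, 1, 68]

a₀ = ⌊√1211⌋ = 34.
With m₀=0, d₀=1 and mₖ₊₁ = dₖaₖ − mₖ, dₖ₊₁ = (n − mₖ₊₁²)/dₖ, aₖ₊₁ = ⌊(a₀+mₖ₊₁)/dₖ₊₁⌋:
  k=1: m=34, d=55, a=1
  k=2: m=21, d=14, a=3
  k=3: m=21, d=55, a=1
  k=4: m=34, d=1, a=68
d=1 and a=2a₀=68 at k=4, so the next step gives (m, d) = (34, 55) again — its k=1 value — and the period has length 4.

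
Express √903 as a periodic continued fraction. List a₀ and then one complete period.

[30; 20, 60]

a₀ = ⌊√903⌋ = 30.
With m₀=0, d₀=1 and mₖ₊₁ = dₖaₖ − mₖ, dₖ₊₁ = (n − mₖ₊₁²)/dₖ, aₖ₊₁ = ⌊(a₀+mₖ₊₁)/dₖ₊₁⌋:
  k=1: m=30, d=3, a=20
  k=2: m=30, d=1, a=60
d=1 and a=2a₀=60 at k=2, so the next step gives (m, d) = (30, 3) again — its k=1 value — and the period has length 2.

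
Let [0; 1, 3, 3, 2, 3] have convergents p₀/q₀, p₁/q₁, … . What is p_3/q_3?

10/13

Using pₖ = aₖpₖ₋₁ + pₖ₋₂, qₖ = aₖqₖ₋₁ + qₖ₋₂ (with p₋₁=1, p₋₂=0, q₋₁=0, q₋₂=1):
  k=0: a=0, p=0, q=1
  k=1: a=1, p=1, q=1
  k=2: a=3, p=3, q=4
  k=3: a=3, p=10, q=13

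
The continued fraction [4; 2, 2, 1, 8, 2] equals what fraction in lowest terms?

Using pₖ = aₖpₖ₋₁ + pₖ₋₂ and qₖ = aₖqₖ₋₁ + qₖ₋₂:
  k=0: a=4, p=4, q=1
  k=1: a=2, p=9, q=2
  k=2: a=2, p=22, q=5
  k=3: a=1, p=31, q=7
  k=4: a=8, p=270, q=61
  k=5: a=2, p=571, q=129

571/129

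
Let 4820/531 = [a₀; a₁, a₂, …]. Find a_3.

4820 = 9·531 + 41   →  a_0 = 9
531 = 12·41 + 39   →  a_1 = 12
41 = 1·39 + 2   →  a_2 = 1
39 = 19·2 + 1   →  a_3 = 19

19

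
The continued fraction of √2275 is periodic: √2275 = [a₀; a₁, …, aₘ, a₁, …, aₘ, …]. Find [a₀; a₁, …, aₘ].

a₀ = ⌊√2275⌋ = 47.

[47; 1, 2, 3, 2, 1, 94]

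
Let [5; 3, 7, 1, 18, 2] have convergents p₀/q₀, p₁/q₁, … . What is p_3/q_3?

133/25

Using pₖ = aₖpₖ₋₁ + pₖ₋₂, qₖ = aₖqₖ₋₁ + qₖ₋₂ (with p₋₁=1, p₋₂=0, q₋₁=0, q₋₂=1):
  k=0: a=5, p=5, q=1
  k=1: a=3, p=16, q=3
  k=2: a=7, p=117, q=22
  k=3: a=1, p=133, q=25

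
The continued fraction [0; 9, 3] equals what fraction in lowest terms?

Fold from the inside: start with 3/1.
  9 + 1/3 = 28/3
  0 + 3/28 = 3/28

3/28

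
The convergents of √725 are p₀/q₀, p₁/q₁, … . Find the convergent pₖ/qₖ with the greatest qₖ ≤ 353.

√725 = [26; 1, 12, 2, 12, 1, 52, …] (period length 6).
Convergents:
  p_0/q_0 = 26/1
  p_1/q_1 = 27/1
  p_2/q_2 = 350/13
  p_3/q_3 = 727/27
  p_4/q_4 = 9074/337
  p_5/q_5 = 9801/364
q_4 = 337 ≤ 353 < 364 = q_5, so the answer is 9074/337.

9074/337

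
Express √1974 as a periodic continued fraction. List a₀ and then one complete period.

a₀ = ⌊√1974⌋ = 44.
With m₀=0, d₀=1 and mₖ₊₁ = dₖaₖ − mₖ, dₖ₊₁ = (n − mₖ₊₁²)/dₖ, aₖ₊₁ = ⌊(a₀+mₖ₊₁)/dₖ₊₁⌋:
  k=1: m=44, d=38, a=2
  k=2: m=32, d=25, a=3
  k=3: m=43, d=5, a=17
  k=4: m=42, d=42, a=2
  k=5: m=42, d=5, a=17
  k=6: m=43, d=25, a=3
  k=7: m=32, d=38, a=2
  k=8: m=44, d=1, a=88
d=1 and a=2a₀=88 at k=8, so the next step gives (m, d) = (44, 38) again — its k=1 value — and the period has length 8.

[44; 2, 3, 17, 2, 17, 3, 2, 88]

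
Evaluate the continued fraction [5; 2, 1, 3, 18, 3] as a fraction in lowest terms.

Using pₖ = aₖpₖ₋₁ + pₖ₋₂ and qₖ = aₖqₖ₋₁ + qₖ₋₂:
  k=0: a=5, p=5, q=1
  k=1: a=2, p=11, q=2
  k=2: a=1, p=16, q=3
  k=3: a=3, p=59, q=11
  k=4: a=18, p=1078, q=201
  k=5: a=3, p=3293, q=614

3293/614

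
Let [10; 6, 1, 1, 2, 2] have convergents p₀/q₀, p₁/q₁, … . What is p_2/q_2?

Using pₖ = aₖpₖ₋₁ + pₖ₋₂, qₖ = aₖqₖ₋₁ + qₖ₋₂ (with p₋₁=1, p₋₂=0, q₋₁=0, q₋₂=1):
  k=0: a=10, p=10, q=1
  k=1: a=6, p=61, q=6
  k=2: a=1, p=71, q=7

71/7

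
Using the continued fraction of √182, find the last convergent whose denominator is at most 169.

1457/108

√182 = [13; 2, 26, …] (period length 2).
Convergents:
  p_0/q_0 = 13/1
  p_1/q_1 = 27/2
  p_2/q_2 = 715/53
  p_3/q_3 = 1457/108
  p_4/q_4 = 38597/2861
q_3 = 108 ≤ 169 < 2861 = q_4, so the answer is 1457/108.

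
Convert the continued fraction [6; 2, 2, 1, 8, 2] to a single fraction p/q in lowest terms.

Using pₖ = aₖpₖ₋₁ + pₖ₋₂ and qₖ = aₖqₖ₋₁ + qₖ₋₂:
  k=0: a=6, p=6, q=1
  k=1: a=2, p=13, q=2
  k=2: a=2, p=32, q=5
  k=3: a=1, p=45, q=7
  k=4: a=8, p=392, q=61
  k=5: a=2, p=829, q=129

829/129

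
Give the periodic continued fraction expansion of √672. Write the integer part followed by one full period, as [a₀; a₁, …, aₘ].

a₀ = ⌊√672⌋ = 25.
With m₀=0, d₀=1 and mₖ₊₁ = dₖaₖ − mₖ, dₖ₊₁ = (n − mₖ₊₁²)/dₖ, aₖ₊₁ = ⌊(a₀+mₖ₊₁)/dₖ₊₁⌋:
  k=1: m=25, d=47, a=1
  k=2: m=22, d=4, a=11
  k=3: m=22, d=47, a=1
  k=4: m=25, d=1, a=50
d=1 and a=2a₀=50 at k=4, so the next step gives (m, d) = (25, 47) again — its k=1 value — and the period has length 4.

[25; 1, 11, 1, 50]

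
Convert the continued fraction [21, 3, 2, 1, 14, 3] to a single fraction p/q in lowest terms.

9606/451

Using pₖ = aₖpₖ₋₁ + pₖ₋₂ and qₖ = aₖqₖ₋₁ + qₖ₋₂:
  k=0: a=21, p=21, q=1
  k=1: a=3, p=64, q=3
  k=2: a=2, p=149, q=7
  k=3: a=1, p=213, q=10
  k=4: a=14, p=3131, q=147
  k=5: a=3, p=9606, q=451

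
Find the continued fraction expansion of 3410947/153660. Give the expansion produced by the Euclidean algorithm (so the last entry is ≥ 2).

[22; 5, 19, 1, 19, 1, 8, 8]

3410947 = 22×153660 + 30427
153660 = 5×30427 + 1525
30427 = 19×1525 + 1452
1525 = 1×1452 + 73
1452 = 19×73 + 65
73 = 1×65 + 8
65 = 8×8 + 1
8 = 8×1 + 0  (stop)
So 3410947/153660 = [22; 5, 19, 1, 19, 1, 8, 8].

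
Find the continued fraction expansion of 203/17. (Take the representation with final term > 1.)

[11; 1, 16]

203 = 11*17 + 16
17 = 1*16 + 1
16 = 16*1 + 0  (stop)
So 203/17 = [11; 1, 16].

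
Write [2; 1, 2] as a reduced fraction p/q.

8/3

Fold from the inside: start with 2/1.
  1 + 1/2 = 3/2
  2 + 2/3 = 8/3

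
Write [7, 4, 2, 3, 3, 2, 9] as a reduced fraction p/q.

Fold from the inside: start with 9/1.
  2 + 1/9 = 19/9
  3 + 9/19 = 66/19
  3 + 19/66 = 217/66
  2 + 66/217 = 500/217
  4 + 217/500 = 2217/500
  7 + 500/2217 = 16019/2217

16019/2217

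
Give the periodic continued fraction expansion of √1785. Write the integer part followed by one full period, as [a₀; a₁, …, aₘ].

a₀ = ⌊√1785⌋ = 42.
With m₀=0, d₀=1 and mₖ₊₁ = dₖaₖ − mₖ, dₖ₊₁ = (n − mₖ₊₁²)/dₖ, aₖ₊₁ = ⌊(a₀+mₖ₊₁)/dₖ₊₁⌋:
  k=1: m=42, d=21, a=4
  k=2: m=42, d=1, a=84
d=1 and a=2a₀=84 at k=2, so the next step gives (m, d) = (42, 21) again — its k=1 value — and the period has length 2.

[42; 4, 84]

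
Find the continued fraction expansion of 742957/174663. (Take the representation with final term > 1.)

[4; 3, 1, 16, 3, 17, 16, 3]

742957 = 4×174663 + 44305
174663 = 3×44305 + 41748
44305 = 1×41748 + 2557
41748 = 16×2557 + 836
2557 = 3×836 + 49
836 = 17×49 + 3
49 = 16×3 + 1
3 = 3×1 + 0  (stop)
So 742957/174663 = [4; 3, 1, 16, 3, 17, 16, 3].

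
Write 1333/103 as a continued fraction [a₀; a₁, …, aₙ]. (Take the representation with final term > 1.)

1333 = 12×103 + 97
103 = 1×97 + 6
97 = 16×6 + 1
6 = 6×1 + 0  (stop)
So 1333/103 = [12; 1, 16, 6].

[12; 1, 16, 6]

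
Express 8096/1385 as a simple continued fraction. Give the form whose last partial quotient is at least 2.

8096 = 5*1385 + 1171
1385 = 1*1171 + 214
1171 = 5*214 + 101
214 = 2*101 + 12
101 = 8*12 + 5
12 = 2*5 + 2
5 = 2*2 + 1
2 = 2*1 + 0  (stop)
So 8096/1385 = [5; 1, 5, 2, 8, 2, 2, 2].

[5; 1, 5, 2, 8, 2, 2, 2]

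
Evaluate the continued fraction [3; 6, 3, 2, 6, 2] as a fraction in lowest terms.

1927/610

Using pₖ = aₖpₖ₋₁ + pₖ₋₂ and qₖ = aₖqₖ₋₁ + qₖ₋₂:
  k=0: a=3, p=3, q=1
  k=1: a=6, p=19, q=6
  k=2: a=3, p=60, q=19
  k=3: a=2, p=139, q=44
  k=4: a=6, p=894, q=283
  k=5: a=2, p=1927, q=610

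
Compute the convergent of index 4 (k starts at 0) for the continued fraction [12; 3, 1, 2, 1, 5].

Using pₖ = aₖpₖ₋₁ + pₖ₋₂, qₖ = aₖqₖ₋₁ + qₖ₋₂ (with p₋₁=1, p₋₂=0, q₋₁=0, q₋₂=1):
  k=0: a=12, p=12, q=1
  k=1: a=3, p=37, q=3
  k=2: a=1, p=49, q=4
  k=3: a=2, p=135, q=11
  k=4: a=1, p=184, q=15

184/15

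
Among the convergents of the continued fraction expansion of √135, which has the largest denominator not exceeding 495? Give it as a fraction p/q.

5519/475

√135 = [11; 1, 1, 1, 1, 1, 1, 1, 22, …] (period length 8).
Convergents:
  p_0/q_0 = 11/1
  p_1/q_1 = 12/1
  p_2/q_2 = 23/2
  p_3/q_3 = 35/3
  p_4/q_4 = 58/5
  p_5/q_5 = 93/8
  p_6/q_6 = 151/13
  p_7/q_7 = 244/21
  p_8/q_8 = 5519/475
  p_9/q_9 = 5763/496
q_8 = 475 ≤ 495 < 496 = q_9, so the answer is 5519/475.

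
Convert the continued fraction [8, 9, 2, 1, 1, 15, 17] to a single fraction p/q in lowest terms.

Fold from the inside: start with 17/1.
  15 + 1/17 = 256/17
  1 + 17/256 = 273/256
  1 + 256/273 = 529/273
  2 + 273/529 = 1331/529
  9 + 529/1331 = 12508/1331
  8 + 1331/12508 = 101395/12508

101395/12508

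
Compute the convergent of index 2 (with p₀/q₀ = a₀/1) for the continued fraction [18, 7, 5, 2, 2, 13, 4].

Using pₖ = aₖpₖ₋₁ + pₖ₋₂, qₖ = aₖqₖ₋₁ + qₖ₋₂ (with p₋₁=1, p₋₂=0, q₋₁=0, q₋₂=1):
  k=0: a=18, p=18, q=1
  k=1: a=7, p=127, q=7
  k=2: a=5, p=653, q=36

653/36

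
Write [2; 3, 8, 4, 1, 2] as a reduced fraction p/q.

833/359

Fold from the inside: start with 2/1.
  1 + 1/2 = 3/2
  4 + 2/3 = 14/3
  8 + 3/14 = 115/14
  3 + 14/115 = 359/115
  2 + 115/359 = 833/359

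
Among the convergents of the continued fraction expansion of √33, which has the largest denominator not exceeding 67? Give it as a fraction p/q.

270/47

√33 = [5; 1, 2, 1, 10, …] (period length 4).
Convergents:
  p_0/q_0 = 5/1
  p_1/q_1 = 6/1
  p_2/q_2 = 17/3
  p_3/q_3 = 23/4
  p_4/q_4 = 247/43
  p_5/q_5 = 270/47
  p_6/q_6 = 787/137
q_5 = 47 ≤ 67 < 137 = q_6, so the answer is 270/47.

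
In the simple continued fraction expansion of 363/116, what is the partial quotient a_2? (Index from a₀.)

1

363 = 3·116 + 15   →  a_0 = 3
116 = 7·15 + 11   →  a_1 = 7
15 = 1·11 + 4   →  a_2 = 1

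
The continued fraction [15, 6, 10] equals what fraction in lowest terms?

925/61

Fold from the inside: start with 10/1.
  6 + 1/10 = 61/10
  15 + 10/61 = 925/61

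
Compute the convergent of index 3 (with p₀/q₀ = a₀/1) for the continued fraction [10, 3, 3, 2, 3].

Using pₖ = aₖpₖ₋₁ + pₖ₋₂, qₖ = aₖqₖ₋₁ + qₖ₋₂ (with p₋₁=1, p₋₂=0, q₋₁=0, q₋₂=1):
  k=0: a=10, p=10, q=1
  k=1: a=3, p=31, q=3
  k=2: a=3, p=103, q=10
  k=3: a=2, p=237, q=23

237/23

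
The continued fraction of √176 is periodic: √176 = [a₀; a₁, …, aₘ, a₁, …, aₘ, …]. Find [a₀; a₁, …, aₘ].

[13; 3, 1, 3, 26]

a₀ = ⌊√176⌋ = 13.
With m₀=0, d₀=1 and mₖ₊₁ = dₖaₖ − mₖ, dₖ₊₁ = (n − mₖ₊₁²)/dₖ, aₖ₊₁ = ⌊(a₀+mₖ₊₁)/dₖ₊₁⌋:
  k=1: m=13, d=7, a=3
  k=2: m=8, d=16, a=1
  k=3: m=8, d=7, a=3
  k=4: m=13, d=1, a=26
d=1 and a=2a₀=26 at k=4, so the next step gives (m, d) = (13, 7) again — its k=1 value — and the period has length 4.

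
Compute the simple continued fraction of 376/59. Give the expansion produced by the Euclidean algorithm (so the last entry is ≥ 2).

[6; 2, 1, 2, 7]

376 = 6×59 + 22
59 = 2×22 + 15
22 = 1×15 + 7
15 = 2×7 + 1
7 = 7×1 + 0  (stop)
So 376/59 = [6; 2, 1, 2, 7].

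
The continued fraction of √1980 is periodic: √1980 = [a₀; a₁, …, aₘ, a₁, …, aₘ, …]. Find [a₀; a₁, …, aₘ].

[44; 2, 88]

a₀ = ⌊√1980⌋ = 44.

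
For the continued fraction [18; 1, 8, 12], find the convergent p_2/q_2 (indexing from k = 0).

Using pₖ = aₖpₖ₋₁ + pₖ₋₂, qₖ = aₖqₖ₋₁ + qₖ₋₂ (with p₋₁=1, p₋₂=0, q₋₁=0, q₋₂=1):
  k=0: a=18, p=18, q=1
  k=1: a=1, p=19, q=1
  k=2: a=8, p=170, q=9

170/9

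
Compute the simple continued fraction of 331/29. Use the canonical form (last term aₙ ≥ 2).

331 = 11*29 + 12
29 = 2*12 + 5
12 = 2*5 + 2
5 = 2*2 + 1
2 = 2*1 + 0  (stop)
So 331/29 = [11; 2, 2, 2, 2].

[11; 2, 2, 2, 2]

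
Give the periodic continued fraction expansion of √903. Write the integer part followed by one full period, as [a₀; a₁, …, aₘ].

a₀ = ⌊√903⌋ = 30.

[30; 20, 60]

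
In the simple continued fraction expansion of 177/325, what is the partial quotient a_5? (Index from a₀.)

177 = 0·325 + 177   →  a_0 = 0
325 = 1·177 + 148   →  a_1 = 1
177 = 1·148 + 29   →  a_2 = 1
148 = 5·29 + 3   →  a_3 = 5
29 = 9·3 + 2   →  a_4 = 9
3 = 1·2 + 1   →  a_5 = 1

1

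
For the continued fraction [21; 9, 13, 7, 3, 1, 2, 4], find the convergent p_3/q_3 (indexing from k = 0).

Using pₖ = aₖpₖ₋₁ + pₖ₋₂, qₖ = aₖqₖ₋₁ + qₖ₋₂ (with p₋₁=1, p₋₂=0, q₋₁=0, q₋₂=1):
  k=0: a=21, p=21, q=1
  k=1: a=9, p=190, q=9
  k=2: a=13, p=2491, q=118
  k=3: a=7, p=17627, q=835

17627/835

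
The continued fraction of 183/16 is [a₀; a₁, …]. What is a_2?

183 = 11·16 + 7   →  a_0 = 11
16 = 2·7 + 2   →  a_1 = 2
7 = 3·2 + 1   →  a_2 = 3

3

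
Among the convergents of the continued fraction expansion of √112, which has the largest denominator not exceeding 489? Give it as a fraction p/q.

2741/259

√112 = [10; 1, 1, 2, 1, 1, 20, …] (period length 6).
Convergents:
  p_0/q_0 = 10/1
  p_1/q_1 = 11/1
  p_2/q_2 = 21/2
  p_3/q_3 = 53/5
  p_4/q_4 = 74/7
  p_5/q_5 = 127/12
  p_6/q_6 = 2614/247
  p_7/q_7 = 2741/259
  p_8/q_8 = 5355/506
q_7 = 259 ≤ 489 < 506 = q_8, so the answer is 2741/259.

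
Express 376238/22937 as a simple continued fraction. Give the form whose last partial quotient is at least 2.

[16; 2, 2, 12, 2, 17, 3, 3]

376238 = 16×22937 + 9246
22937 = 2×9246 + 4445
9246 = 2×4445 + 356
4445 = 12×356 + 173
356 = 2×173 + 10
173 = 17×10 + 3
10 = 3×3 + 1
3 = 3×1 + 0  (stop)
So 376238/22937 = [16; 2, 2, 12, 2, 17, 3, 3].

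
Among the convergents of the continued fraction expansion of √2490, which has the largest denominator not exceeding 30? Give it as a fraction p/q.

499/10

√2490 = [49; 1, 8, 1, 98, …] (period length 4).
Convergents:
  p_0/q_0 = 49/1
  p_1/q_1 = 50/1
  p_2/q_2 = 449/9
  p_3/q_3 = 499/10
  p_4/q_4 = 49351/989
q_3 = 10 ≤ 30 < 989 = q_4, so the answer is 499/10.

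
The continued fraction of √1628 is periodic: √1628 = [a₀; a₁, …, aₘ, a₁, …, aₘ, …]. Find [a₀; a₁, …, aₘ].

[40; 2, 1, 6, 1, 2, 80]

a₀ = ⌊√1628⌋ = 40.
With m₀=0, d₀=1 and mₖ₊₁ = dₖaₖ − mₖ, dₖ₊₁ = (n − mₖ₊₁²)/dₖ, aₖ₊₁ = ⌊(a₀+mₖ₊₁)/dₖ₊₁⌋:
  k=1: m=40, d=28, a=2
  k=2: m=16, d=49, a=1
  k=3: m=33, d=11, a=6
  k=4: m=33, d=49, a=1
  k=5: m=16, d=28, a=2
  k=6: m=40, d=1, a=80
d=1 and a=2a₀=80 at k=6, so the next step gives (m, d) = (40, 28) again — its k=1 value — and the period has length 6.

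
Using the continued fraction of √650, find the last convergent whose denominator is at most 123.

2575/101

√650 = [25; 2, 50, …] (period length 2).
Convergents:
  p_0/q_0 = 25/1
  p_1/q_1 = 51/2
  p_2/q_2 = 2575/101
  p_3/q_3 = 5201/204
q_2 = 101 ≤ 123 < 204 = q_3, so the answer is 2575/101.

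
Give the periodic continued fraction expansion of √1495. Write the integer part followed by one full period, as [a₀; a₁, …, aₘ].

[38; 1, 1, 1, 76]

a₀ = ⌊√1495⌋ = 38.
With m₀=0, d₀=1 and mₖ₊₁ = dₖaₖ − mₖ, dₖ₊₁ = (n − mₖ₊₁²)/dₖ, aₖ₊₁ = ⌊(a₀+mₖ₊₁)/dₖ₊₁⌋:
  k=1: m=38, d=51, a=1
  k=2: m=13, d=26, a=1
  k=3: m=13, d=51, a=1
  k=4: m=38, d=1, a=76
d=1 and a=2a₀=76 at k=4, so the next step gives (m, d) = (38, 51) again — its k=1 value — and the period has length 4.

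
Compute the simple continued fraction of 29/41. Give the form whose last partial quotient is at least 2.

29 = 0×41 + 29
41 = 1×29 + 12
29 = 2×12 + 5
12 = 2×5 + 2
5 = 2×2 + 1
2 = 2×1 + 0  (stop)
So 29/41 = [0; 1, 2, 2, 2, 2].

[0; 1, 2, 2, 2, 2]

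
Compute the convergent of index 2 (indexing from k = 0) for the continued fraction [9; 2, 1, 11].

28/3

Using pₖ = aₖpₖ₋₁ + pₖ₋₂, qₖ = aₖqₖ₋₁ + qₖ₋₂ (with p₋₁=1, p₋₂=0, q₋₁=0, q₋₂=1):
  k=0: a=9, p=9, q=1
  k=1: a=2, p=19, q=2
  k=2: a=1, p=28, q=3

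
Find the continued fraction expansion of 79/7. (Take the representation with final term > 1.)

79 = 11*7 + 2
7 = 3*2 + 1
2 = 2*1 + 0  (stop)
So 79/7 = [11; 3, 2].

[11; 3, 2]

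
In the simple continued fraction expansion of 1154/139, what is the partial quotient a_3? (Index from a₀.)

1154 = 8·139 + 42   →  a_0 = 8
139 = 3·42 + 13   →  a_1 = 3
42 = 3·13 + 3   →  a_2 = 3
13 = 4·3 + 1   →  a_3 = 4

4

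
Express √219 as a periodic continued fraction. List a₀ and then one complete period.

[14; 1, 3, 1, 28]

a₀ = ⌊√219⌋ = 14.
With m₀=0, d₀=1 and mₖ₊₁ = dₖaₖ − mₖ, dₖ₊₁ = (n − mₖ₊₁²)/dₖ, aₖ₊₁ = ⌊(a₀+mₖ₊₁)/dₖ₊₁⌋:
  k=1: m=14, d=23, a=1
  k=2: m=9, d=6, a=3
  k=3: m=9, d=23, a=1
  k=4: m=14, d=1, a=28
d=1 and a=2a₀=28 at k=4, so the next step gives (m, d) = (14, 23) again — its k=1 value — and the period has length 4.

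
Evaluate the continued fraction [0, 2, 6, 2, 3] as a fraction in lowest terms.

45/97

Fold from the inside: start with 3/1.
  2 + 1/3 = 7/3
  6 + 3/7 = 45/7
  2 + 7/45 = 97/45
  0 + 45/97 = 45/97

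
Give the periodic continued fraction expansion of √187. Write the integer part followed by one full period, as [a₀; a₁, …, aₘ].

a₀ = ⌊√187⌋ = 13.
With m₀=0, d₀=1 and mₖ₊₁ = dₖaₖ − mₖ, dₖ₊₁ = (n − mₖ₊₁²)/dₖ, aₖ₊₁ = ⌊(a₀+mₖ₊₁)/dₖ₊₁⌋:
  k=1: m=13, d=18, a=1
  k=2: m=5, d=9, a=2
  k=3: m=13, d=2, a=13
  k=4: m=13, d=9, a=2
  k=5: m=5, d=18, a=1
  k=6: m=13, d=1, a=26
d=1 and a=2a₀=26 at k=6, so the next step gives (m, d) = (13, 18) again — its k=1 value — and the period has length 6.

[13; 1, 2, 13, 2, 1, 26]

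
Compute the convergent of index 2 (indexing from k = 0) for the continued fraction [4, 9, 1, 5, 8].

Using pₖ = aₖpₖ₋₁ + pₖ₋₂, qₖ = aₖqₖ₋₁ + qₖ₋₂ (with p₋₁=1, p₋₂=0, q₋₁=0, q₋₂=1):
  k=0: a=4, p=4, q=1
  k=1: a=9, p=37, q=9
  k=2: a=1, p=41, q=10

41/10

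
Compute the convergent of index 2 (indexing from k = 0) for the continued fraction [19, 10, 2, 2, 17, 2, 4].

Using pₖ = aₖpₖ₋₁ + pₖ₋₂, qₖ = aₖqₖ₋₁ + qₖ₋₂ (with p₋₁=1, p₋₂=0, q₋₁=0, q₋₂=1):
  k=0: a=19, p=19, q=1
  k=1: a=10, p=191, q=10
  k=2: a=2, p=401, q=21

401/21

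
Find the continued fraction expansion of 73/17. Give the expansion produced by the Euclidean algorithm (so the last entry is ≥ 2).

73 = 4*17 + 5
17 = 3*5 + 2
5 = 2*2 + 1
2 = 2*1 + 0  (stop)
So 73/17 = [4; 3, 2, 2].

[4; 3, 2, 2]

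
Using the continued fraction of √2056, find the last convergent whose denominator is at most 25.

√2056 = [45; 2, 1, 10, 1, 2, 90, …] (period length 6).
Convergents:
  p_0/q_0 = 45/1
  p_1/q_1 = 91/2
  p_2/q_2 = 136/3
  p_3/q_3 = 1451/32
q_2 = 3 ≤ 25 < 32 = q_3, so the answer is 136/3.

136/3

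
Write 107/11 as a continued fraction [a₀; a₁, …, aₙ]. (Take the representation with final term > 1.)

[9; 1, 2, 1, 2]

107 = 9·11 + 8
11 = 1·8 + 3
8 = 2·3 + 2
3 = 1·2 + 1
2 = 2·1 + 0  (stop)
So 107/11 = [9; 1, 2, 1, 2].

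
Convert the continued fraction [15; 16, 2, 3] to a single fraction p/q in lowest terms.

1732/115

Fold from the inside: start with 3/1.
  2 + 1/3 = 7/3
  16 + 3/7 = 115/7
  15 + 7/115 = 1732/115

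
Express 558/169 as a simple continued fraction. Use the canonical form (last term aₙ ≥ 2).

558 = 3×169 + 51
169 = 3×51 + 16
51 = 3×16 + 3
16 = 5×3 + 1
3 = 3×1 + 0  (stop)
So 558/169 = [3; 3, 3, 5, 3].

[3; 3, 3, 5, 3]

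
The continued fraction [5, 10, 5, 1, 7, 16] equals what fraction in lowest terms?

39303/7709

Using pₖ = aₖpₖ₋₁ + pₖ₋₂ and qₖ = aₖqₖ₋₁ + qₖ₋₂:
  k=0: a=5, p=5, q=1
  k=1: a=10, p=51, q=10
  k=2: a=5, p=260, q=51
  k=3: a=1, p=311, q=61
  k=4: a=7, p=2437, q=478
  k=5: a=16, p=39303, q=7709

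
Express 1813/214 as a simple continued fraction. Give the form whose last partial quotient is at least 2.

1813 = 8·214 + 101
214 = 2·101 + 12
101 = 8·12 + 5
12 = 2·5 + 2
5 = 2·2 + 1
2 = 2·1 + 0  (stop)
So 1813/214 = [8; 2, 8, 2, 2, 2].

[8; 2, 8, 2, 2, 2]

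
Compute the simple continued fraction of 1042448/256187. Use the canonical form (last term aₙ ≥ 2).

1042448 = 4*256187 + 17700
256187 = 14*17700 + 8387
17700 = 2*8387 + 926
8387 = 9*926 + 53
926 = 17*53 + 25
53 = 2*25 + 3
25 = 8*3 + 1
3 = 3*1 + 0  (stop)
So 1042448/256187 = [4; 14, 2, 9, 17, 2, 8, 3].

[4; 14, 2, 9, 17, 2, 8, 3]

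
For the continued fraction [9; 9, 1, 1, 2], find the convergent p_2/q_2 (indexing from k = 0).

91/10

Using pₖ = aₖpₖ₋₁ + pₖ₋₂, qₖ = aₖqₖ₋₁ + qₖ₋₂ (with p₋₁=1, p₋₂=0, q₋₁=0, q₋₂=1):
  k=0: a=9, p=9, q=1
  k=1: a=9, p=82, q=9
  k=2: a=1, p=91, q=10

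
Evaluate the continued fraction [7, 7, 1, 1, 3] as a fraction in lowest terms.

378/53

Using pₖ = aₖpₖ₋₁ + pₖ₋₂ and qₖ = aₖqₖ₋₁ + qₖ₋₂:
  k=0: a=7, p=7, q=1
  k=1: a=7, p=50, q=7
  k=2: a=1, p=57, q=8
  k=3: a=1, p=107, q=15
  k=4: a=3, p=378, q=53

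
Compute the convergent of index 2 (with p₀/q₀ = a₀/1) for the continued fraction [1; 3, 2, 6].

9/7

Using pₖ = aₖpₖ₋₁ + pₖ₋₂, qₖ = aₖqₖ₋₁ + qₖ₋₂ (with p₋₁=1, p₋₂=0, q₋₁=0, q₋₂=1):
  k=0: a=1, p=1, q=1
  k=1: a=3, p=4, q=3
  k=2: a=2, p=9, q=7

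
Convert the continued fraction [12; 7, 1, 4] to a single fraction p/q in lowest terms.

Using pₖ = aₖpₖ₋₁ + pₖ₋₂ and qₖ = aₖqₖ₋₁ + qₖ₋₂:
  k=0: a=12, p=12, q=1
  k=1: a=7, p=85, q=7
  k=2: a=1, p=97, q=8
  k=3: a=4, p=473, q=39

473/39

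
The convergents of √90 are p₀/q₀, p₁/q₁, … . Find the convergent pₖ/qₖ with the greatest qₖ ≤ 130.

721/76

√90 = [9; 2, 18, …] (period length 2).
Convergents:
  p_0/q_0 = 9/1
  p_1/q_1 = 19/2
  p_2/q_2 = 351/37
  p_3/q_3 = 721/76
  p_4/q_4 = 13329/1405
q_3 = 76 ≤ 130 < 1405 = q_4, so the answer is 721/76.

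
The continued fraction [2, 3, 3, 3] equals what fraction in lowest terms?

Using pₖ = aₖpₖ₋₁ + pₖ₋₂ and qₖ = aₖqₖ₋₁ + qₖ₋₂:
  k=0: a=2, p=2, q=1
  k=1: a=3, p=7, q=3
  k=2: a=3, p=23, q=10
  k=3: a=3, p=76, q=33

76/33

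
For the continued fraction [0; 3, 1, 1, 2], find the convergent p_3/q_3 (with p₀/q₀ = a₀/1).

2/7

Using pₖ = aₖpₖ₋₁ + pₖ₋₂, qₖ = aₖqₖ₋₁ + qₖ₋₂ (with p₋₁=1, p₋₂=0, q₋₁=0, q₋₂=1):
  k=0: a=0, p=0, q=1
  k=1: a=3, p=1, q=3
  k=2: a=1, p=1, q=4
  k=3: a=1, p=2, q=7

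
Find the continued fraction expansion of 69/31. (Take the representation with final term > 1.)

[2; 4, 2, 3]

69 = 2*31 + 7
31 = 4*7 + 3
7 = 2*3 + 1
3 = 3*1 + 0  (stop)
So 69/31 = [2; 4, 2, 3].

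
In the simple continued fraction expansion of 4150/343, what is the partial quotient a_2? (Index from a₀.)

4150 = 12·343 + 34   →  a_0 = 12
343 = 10·34 + 3   →  a_1 = 10
34 = 11·3 + 1   →  a_2 = 11

11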